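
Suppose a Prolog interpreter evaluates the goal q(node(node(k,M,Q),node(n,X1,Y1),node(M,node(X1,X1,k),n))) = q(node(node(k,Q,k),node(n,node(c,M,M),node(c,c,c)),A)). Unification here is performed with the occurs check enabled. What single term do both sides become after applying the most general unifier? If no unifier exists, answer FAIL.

Decompose q/1: node(node(k,M,Q),node(n,X1,Y1),node(M,node(X1,X1,k),n)) = node(node(k,Q,k),node(n,node(c,M,M),node(c,c,c)),A).
Decompose node/3: node(k,M,Q) = node(k,Q,k),  node(n,X1,Y1) = node(n,node(c,M,M),node(c,c,c)),  node(M,node(X1,X1,k),n) = A.
Decompose node/3: k = k,  M = Q,  Q = k.
Delete trivial equation k = k.
Bind M := Q; substituting into the 2 remaining equations that mention M gives: node(n,X1,Y1) = node(n,node(c,Q,Q),node(c,c,c)),  node(Q,node(X1,X1,k),n) = A.
Bind Q := k; substituting into the remaining equations gives: node(n,X1,Y1) = node(n,node(c,k,k),node(c,c,c)),  node(k,node(X1,X1,k),n) = A. Substituting into the earlier binding gives M := k.
Decompose node/3: n = n,  X1 = node(c,k,k),  Y1 = node(c,c,c).
Delete trivial equation n = n.
Bind X1 := node(c,k,k); substituting into the one remaining equation that mentions X1 gives: node(k,node(node(c,k,k),node(c,k,k),k),n) = A.
Bind Y1 := node(c,c,c); no other remaining equation mentions Y1.
Bind A := node(k,node(node(c,k,k),node(c,k,k),k),n).
Applying the MGU to either side gives q(node(node(k,k,k),node(n,node(c,k,k),node(c,c,c)),node(k,node(node(c,k,k),node(c,k,k),k),n))).

q(node(node(k,k,k),node(n,node(c,k,k),node(c,c,c)),node(k,node(node(c,k,k),node(c,k,k),k),n)))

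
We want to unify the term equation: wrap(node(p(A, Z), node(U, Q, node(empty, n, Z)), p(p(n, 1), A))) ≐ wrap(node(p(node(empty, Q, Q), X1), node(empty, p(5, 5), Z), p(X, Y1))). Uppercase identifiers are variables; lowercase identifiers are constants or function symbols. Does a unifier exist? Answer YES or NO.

Decompose wrap/1: node(p(A, Z), node(U, Q, node(empty, n, Z)), p(p(n, 1), A)) ≐ node(p(node(empty, Q, Q), X1), node(empty, p(5, 5), Z), p(X, Y1)).
Decompose node/3: p(A, Z) ≐ p(node(empty, Q, Q), X1),  node(U, Q, node(empty, n, Z)) ≐ node(empty, p(5, 5), Z),  p(p(n, 1), A) ≐ p(X, Y1).
Decompose p/2: A ≐ node(empty, Q, Q),  Z ≐ X1.
Bind A := node(empty, Q, Q); substituting into the one remaining equation that mentions A gives: p(p(n, 1), node(empty, Q, Q)) ≐ p(X, Y1).
Bind Z := X1; substituting into the one remaining equation that mentions Z gives: node(U, Q, node(empty, n, X1)) ≐ node(empty, p(5, 5), X1).
Decompose node/3: U ≐ empty,  Q ≐ p(5, 5),  node(empty, n, X1) ≐ X1.
Bind U := empty; no other remaining equation mentions U.
Bind Q := p(5, 5); substituting into the one remaining equation that mentions Q gives: p(p(n, 1), node(empty, p(5, 5), p(5, 5))) ≐ p(X, Y1). Substituting into the earlier binding gives A := node(empty, p(5, 5), p(5, 5)).
Occurs check fails: X1 occurs in node(empty, n, X1); the equation X1 ≐ node(empty, n, X1) has no finite solution.

NO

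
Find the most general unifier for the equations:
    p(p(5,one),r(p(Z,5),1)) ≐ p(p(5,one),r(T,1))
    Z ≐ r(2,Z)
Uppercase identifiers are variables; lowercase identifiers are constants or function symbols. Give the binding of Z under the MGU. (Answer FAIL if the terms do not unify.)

FAIL

Decompose p/2: p(5,one) ≐ p(5,one),  r(p(Z,5),1) ≐ r(T,1).
Delete trivial equation p(5,one) ≐ p(5,one).
Decompose r/2: p(Z,5) ≐ T,  1 ≐ 1.
Bind T := p(Z,5); no other remaining equation mentions T.
Delete trivial equation 1 ≐ 1.
Occurs check fails: Z occurs in r(2,Z); the equation Z ≐ r(2,Z) has no finite solution.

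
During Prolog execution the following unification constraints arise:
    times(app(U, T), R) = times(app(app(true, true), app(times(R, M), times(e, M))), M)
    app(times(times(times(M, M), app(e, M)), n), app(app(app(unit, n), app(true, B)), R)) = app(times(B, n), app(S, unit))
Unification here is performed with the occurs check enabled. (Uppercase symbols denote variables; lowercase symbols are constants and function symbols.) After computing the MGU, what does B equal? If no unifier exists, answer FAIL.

Decompose times/2: app(U, T) = app(app(true, true), app(times(R, M), times(e, M))),  R = M.
Decompose app/2: U = app(true, true),  T = app(times(R, M), times(e, M)).
Bind U := app(true, true); no other remaining equation mentions U.
Bind T := app(times(R, M), times(e, M)); no other remaining equation mentions T.
Bind R := M; substituting into the remaining equation gives: app(times(times(times(M, M), app(e, M)), n), app(app(app(unit, n), app(true, B)), M)) = app(times(B, n), app(S, unit)). Substituting into the earlier binding gives T := app(times(M, M), times(e, M)).
Decompose app/2: times(times(times(M, M), app(e, M)), n) = times(B, n),  app(app(app(unit, n), app(true, B)), M) = app(S, unit).
Decompose times/2: times(times(M, M), app(e, M)) = B,  n = n.
Bind B := times(times(M, M), app(e, M)); substituting into the one remaining equation that mentions B gives: app(app(app(unit, n), app(true, times(times(M, M), app(e, M)))), M) = app(S, unit).
Delete trivial equation n = n.
Decompose app/2: app(app(unit, n), app(true, times(times(M, M), app(e, M)))) = S,  M = unit.
Bind S := app(app(unit, n), app(true, times(times(M, M), app(e, M)))); no other remaining equation mentions S.
Bind M := unit. Substituting into the earlier bindings gives T := app(times(unit, unit), times(e, unit)), R := unit, B := times(times(unit, unit), app(e, unit)), S := app(app(unit, n), app(true, times(times(unit, unit), app(e, unit)))).
MGU = { U = app(true, true), T = app(times(unit, unit), times(e, unit)), R = unit, B = times(times(unit, unit), app(e, unit)), S = app(app(unit, n), app(true, times(times(unit, unit), app(e, unit)))), M = unit }, so B = times(times(unit, unit), app(e, unit)).

times(times(unit, unit), app(e, unit))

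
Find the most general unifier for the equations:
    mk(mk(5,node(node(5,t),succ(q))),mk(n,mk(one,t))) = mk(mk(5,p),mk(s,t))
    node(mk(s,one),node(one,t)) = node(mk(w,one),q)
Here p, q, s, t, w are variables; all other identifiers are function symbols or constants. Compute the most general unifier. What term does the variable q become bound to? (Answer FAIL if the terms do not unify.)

Decompose mk/2: mk(5,node(node(5,t),succ(q))) = mk(5,p),  mk(n,mk(one,t)) = mk(s,t).
Decompose mk/2: 5 = 5,  node(node(5,t),succ(q)) = p.
Delete trivial equation 5 = 5.
Bind p := node(node(5,t),succ(q)); no other remaining equation mentions p.
Decompose mk/2: n = s,  mk(one,t) = t.
Bind s := n; substituting into the one remaining equation that mentions s gives: node(mk(n,one),node(one,t)) = node(mk(w,one),q).
Occurs check fails: t occurs in mk(one,t); the equation t = mk(one,t) has no finite solution.

FAIL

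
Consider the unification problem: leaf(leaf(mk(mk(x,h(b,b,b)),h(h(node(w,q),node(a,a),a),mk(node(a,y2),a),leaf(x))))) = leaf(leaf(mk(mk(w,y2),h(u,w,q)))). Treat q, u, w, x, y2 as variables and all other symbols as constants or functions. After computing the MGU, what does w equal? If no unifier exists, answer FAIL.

Decompose leaf/1: leaf(mk(mk(x,h(b,b,b)),h(h(node(w,q),node(a,a),a),mk(node(a,y2),a),leaf(x)))) = leaf(mk(mk(w,y2),h(u,w,q))).
Decompose leaf/1: mk(mk(x,h(b,b,b)),h(h(node(w,q),node(a,a),a),mk(node(a,y2),a),leaf(x))) = mk(mk(w,y2),h(u,w,q)).
Decompose mk/2: mk(x,h(b,b,b)) = mk(w,y2),  h(h(node(w,q),node(a,a),a),mk(node(a,y2),a),leaf(x)) = h(u,w,q).
Decompose mk/2: x = w,  h(b,b,b) = y2.
Bind x := w; substituting into the one remaining equation that mentions x gives: h(h(node(w,q),node(a,a),a),mk(node(a,y2),a),leaf(w)) = h(u,w,q).
Bind y2 := h(b,b,b); substituting into the remaining equation gives: h(h(node(w,q),node(a,a),a),mk(node(a,h(b,b,b)),a),leaf(w)) = h(u,w,q).
Decompose h/3: h(node(w,q),node(a,a),a) = u,  mk(node(a,h(b,b,b)),a) = w,  leaf(w) = q.
Bind u := h(node(w,q),node(a,a),a); no other remaining equation mentions u.
Bind w := mk(node(a,h(b,b,b)),a); substituting into the remaining equation gives: leaf(mk(node(a,h(b,b,b)),a)) = q. Substituting into the earlier bindings gives x := mk(node(a,h(b,b,b)),a), u := h(node(mk(node(a,h(b,b,b)),a),q),node(a,a),a).
Bind q := leaf(mk(node(a,h(b,b,b)),a)). Substituting into the earlier binding gives u := h(node(mk(node(a,h(b,b,b)),a),leaf(mk(node(a,h(b,b,b)),a))),node(a,a),a).
MGU = { x ↦ mk(node(a,h(b,b,b)),a), y2 ↦ h(b,b,b), u ↦ h(node(mk(node(a,h(b,b,b)),a),leaf(mk(node(a,h(b,b,b)),a))),node(a,a),a), w ↦ mk(node(a,h(b,b,b)),a), q ↦ leaf(mk(node(a,h(b,b,b)),a)) }, so w ↦ mk(node(a,h(b,b,b)),a).

mk(node(a,h(b,b,b)),a)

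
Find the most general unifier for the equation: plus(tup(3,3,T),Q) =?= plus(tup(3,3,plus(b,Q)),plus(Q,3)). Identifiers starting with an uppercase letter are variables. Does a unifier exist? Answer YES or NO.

NO

Decompose plus/2: tup(3,3,T) =?= tup(3,3,plus(b,Q)),  Q =?= plus(Q,3).
Decompose tup/3: 3 =?= 3,  3 =?= 3,  T =?= plus(b,Q).
Delete trivial equation 3 =?= 3.
Delete trivial equation 3 =?= 3.
Bind T := plus(b,Q); no other remaining equation mentions T.
Occurs check fails: Q occurs in plus(Q,3); the equation Q =?= plus(Q,3) has no finite solution.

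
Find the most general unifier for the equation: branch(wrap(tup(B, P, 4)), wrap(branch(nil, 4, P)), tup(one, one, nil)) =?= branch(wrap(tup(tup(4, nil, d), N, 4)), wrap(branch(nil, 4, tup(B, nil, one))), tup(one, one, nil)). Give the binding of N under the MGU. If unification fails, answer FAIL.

tup(tup(4, nil, d), nil, one)

Decompose branch/3: wrap(tup(B, P, 4)) =?= wrap(tup(tup(4, nil, d), N, 4)),  wrap(branch(nil, 4, P)) =?= wrap(branch(nil, 4, tup(B, nil, one))),  tup(one, one, nil) =?= tup(one, one, nil).
Decompose wrap/1: tup(B, P, 4) =?= tup(tup(4, nil, d), N, 4).
Decompose tup/3: B =?= tup(4, nil, d),  P =?= N,  4 =?= 4.
Bind B := tup(4, nil, d); substituting into the one remaining equation that mentions B gives: wrap(branch(nil, 4, P)) =?= wrap(branch(nil, 4, tup(tup(4, nil, d), nil, one))).
Bind P := N; substituting into the one remaining equation that mentions P gives: wrap(branch(nil, 4, N)) =?= wrap(branch(nil, 4, tup(tup(4, nil, d), nil, one))).
Delete trivial equation 4 =?= 4.
Decompose wrap/1: branch(nil, 4, N) =?= branch(nil, 4, tup(tup(4, nil, d), nil, one)).
Decompose branch/3: nil =?= nil,  4 =?= 4,  N =?= tup(tup(4, nil, d), nil, one).
Delete trivial equation nil =?= nil.
Delete trivial equation 4 =?= 4.
Bind N := tup(tup(4, nil, d), nil, one); no other remaining equation mentions N. Substituting into the earlier binding gives P := tup(tup(4, nil, d), nil, one).
Delete trivial equation tup(one, one, nil) =?= tup(one, one, nil).
MGU = { B ↦ tup(4, nil, d), P ↦ tup(tup(4, nil, d), nil, one), N ↦ tup(tup(4, nil, d), nil, one) }, so N ↦ tup(tup(4, nil, d), nil, one).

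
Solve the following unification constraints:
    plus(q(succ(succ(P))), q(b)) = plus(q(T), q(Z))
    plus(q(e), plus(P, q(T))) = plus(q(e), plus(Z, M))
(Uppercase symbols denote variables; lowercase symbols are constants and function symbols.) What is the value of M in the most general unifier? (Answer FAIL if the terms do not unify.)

Decompose plus/2: q(succ(succ(P))) = q(T),  q(b) = q(Z).
Decompose q/1: succ(succ(P)) = T.
Bind T := succ(succ(P)); substituting into the one remaining equation that mentions T gives: plus(q(e), plus(P, q(succ(succ(P))))) = plus(q(e), plus(Z, M)).
Decompose q/1: b = Z.
Bind Z := b; substituting into the remaining equation gives: plus(q(e), plus(P, q(succ(succ(P))))) = plus(q(e), plus(b, M)).
Decompose plus/2: q(e) = q(e),  plus(P, q(succ(succ(P)))) = plus(b, M).
Delete trivial equation q(e) = q(e).
Decompose plus/2: P = b,  q(succ(succ(P))) = M.
Bind P := b; substituting into the remaining equation gives: q(succ(succ(b))) = M. Substituting into the earlier binding gives T := succ(succ(b)).
Bind M := q(succ(succ(b))).
MGU = { T ↦ succ(succ(b)), Z ↦ b, P ↦ b, M ↦ q(succ(succ(b))) }, so M ↦ q(succ(succ(b))).

q(succ(succ(b)))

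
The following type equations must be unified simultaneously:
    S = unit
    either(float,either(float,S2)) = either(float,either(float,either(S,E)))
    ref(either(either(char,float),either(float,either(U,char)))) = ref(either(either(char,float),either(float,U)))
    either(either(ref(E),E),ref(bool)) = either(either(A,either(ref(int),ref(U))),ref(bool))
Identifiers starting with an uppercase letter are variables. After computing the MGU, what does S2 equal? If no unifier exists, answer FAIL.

FAIL

Bind S := unit; substituting into the one remaining equation that mentions S gives: either(float,either(float,S2)) = either(float,either(float,either(unit,E))).
Decompose either/2: float = float,  either(float,S2) = either(float,either(unit,E)).
Delete trivial equation float = float.
Decompose either/2: float = float,  S2 = either(unit,E).
Delete trivial equation float = float.
Bind S2 := either(unit,E); no other remaining equation mentions S2.
Decompose ref/1: either(either(char,float),either(float,either(U,char))) = either(either(char,float),either(float,U)).
Decompose either/2: either(char,float) = either(char,float),  either(float,either(U,char)) = either(float,U).
Delete trivial equation either(char,float) = either(char,float).
Decompose either/2: float = float,  either(U,char) = U.
Delete trivial equation float = float.
Occurs check fails: U occurs in either(U,char); the equation U = either(U,char) has no finite solution.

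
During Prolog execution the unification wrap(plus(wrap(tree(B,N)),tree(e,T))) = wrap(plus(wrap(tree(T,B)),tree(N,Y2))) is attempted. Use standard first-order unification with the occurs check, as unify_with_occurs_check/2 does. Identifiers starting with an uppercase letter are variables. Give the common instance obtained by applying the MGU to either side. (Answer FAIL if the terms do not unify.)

Decompose wrap/1: plus(wrap(tree(B,N)),tree(e,T)) = plus(wrap(tree(T,B)),tree(N,Y2)).
Decompose plus/2: wrap(tree(B,N)) = wrap(tree(T,B)),  tree(e,T) = tree(N,Y2).
Decompose wrap/1: tree(B,N) = tree(T,B).
Decompose tree/2: B = T,  N = B.
Bind B := T; substituting into the one remaining equation that mentions B gives: N = T.
Bind N := T; substituting into the remaining equation gives: tree(e,T) = tree(T,Y2).
Decompose tree/2: e = T,  T = Y2.
Bind T := e; substituting into the remaining equation gives: e = Y2. Substituting into the earlier bindings gives B := e, N := e.
Bind Y2 := e.
Applying the MGU to either side gives wrap(plus(wrap(tree(e,e)),tree(e,e))).

wrap(plus(wrap(tree(e,e)),tree(e,e)))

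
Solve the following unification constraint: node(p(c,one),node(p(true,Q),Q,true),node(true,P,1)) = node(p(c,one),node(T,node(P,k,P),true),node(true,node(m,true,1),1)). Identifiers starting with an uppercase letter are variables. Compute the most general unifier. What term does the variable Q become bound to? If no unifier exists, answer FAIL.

Decompose node/3: p(c,one) = p(c,one),  node(p(true,Q),Q,true) = node(T,node(P,k,P),true),  node(true,P,1) = node(true,node(m,true,1),1).
Delete trivial equation p(c,one) = p(c,one).
Decompose node/3: p(true,Q) = T,  Q = node(P,k,P),  true = true.
Bind T := p(true,Q); no other remaining equation mentions T.
Bind Q := node(P,k,P); no other remaining equation mentions Q. Substituting into the earlier binding gives T := p(true,node(P,k,P)).
Delete trivial equation true = true.
Decompose node/3: true = true,  P = node(m,true,1),  1 = 1.
Delete trivial equation true = true.
Bind P := node(m,true,1); no other remaining equation mentions P. Substituting into the earlier bindings gives T := p(true,node(node(m,true,1),k,node(m,true,1))), Q := node(node(m,true,1),k,node(m,true,1)).
Delete trivial equation 1 = 1.
MGU = { T ↦ p(true,node(node(m,true,1),k,node(m,true,1))), Q ↦ node(node(m,true,1),k,node(m,true,1)), P ↦ node(m,true,1) }, so Q ↦ node(node(m,true,1),k,node(m,true,1)).

node(node(m,true,1),k,node(m,true,1))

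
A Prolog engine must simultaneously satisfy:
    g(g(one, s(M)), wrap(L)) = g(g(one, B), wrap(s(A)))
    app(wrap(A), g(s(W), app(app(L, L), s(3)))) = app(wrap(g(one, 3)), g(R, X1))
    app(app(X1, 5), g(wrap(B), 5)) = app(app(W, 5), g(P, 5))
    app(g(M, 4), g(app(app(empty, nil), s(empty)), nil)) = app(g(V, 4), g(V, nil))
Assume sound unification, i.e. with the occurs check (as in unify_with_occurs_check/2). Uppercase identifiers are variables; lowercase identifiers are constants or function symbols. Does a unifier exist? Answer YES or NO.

Decompose g/2: g(one, s(M)) = g(one, B),  wrap(L) = wrap(s(A)).
Decompose g/2: one = one,  s(M) = B.
Delete trivial equation one = one.
Bind B := s(M); substituting into the one remaining equation that mentions B gives: app(app(X1, 5), g(wrap(s(M)), 5)) = app(app(W, 5), g(P, 5)).
Decompose wrap/1: L = s(A).
Bind L := s(A); substituting into the one remaining equation that mentions L gives: app(wrap(A), g(s(W), app(app(s(A), s(A)), s(3)))) = app(wrap(g(one, 3)), g(R, X1)).
Decompose app/2: wrap(A) = wrap(g(one, 3)),  g(s(W), app(app(s(A), s(A)), s(3))) = g(R, X1).
Decompose wrap/1: A = g(one, 3).
Bind A := g(one, 3); substituting into the one remaining equation that mentions A gives: g(s(W), app(app(s(g(one, 3)), s(g(one, 3))), s(3))) = g(R, X1). Substituting into the earlier binding gives L := s(g(one, 3)).
Decompose g/2: s(W) = R,  app(app(s(g(one, 3)), s(g(one, 3))), s(3)) = X1.
Bind R := s(W); no other remaining equation mentions R.
Bind X1 := app(app(s(g(one, 3)), s(g(one, 3))), s(3)); substituting into the one remaining equation that mentions X1 gives: app(app(app(app(s(g(one, 3)), s(g(one, 3))), s(3)), 5), g(wrap(s(M)), 5)) = app(app(W, 5), g(P, 5)).
Decompose app/2: app(app(app(s(g(one, 3)), s(g(one, 3))), s(3)), 5) = app(W, 5),  g(wrap(s(M)), 5) = g(P, 5).
Decompose app/2: app(app(s(g(one, 3)), s(g(one, 3))), s(3)) = W,  5 = 5.
Bind W := app(app(s(g(one, 3)), s(g(one, 3))), s(3)); no other remaining equation mentions W. Substituting into the earlier binding gives R := s(app(app(s(g(one, 3)), s(g(one, 3))), s(3))).
Delete trivial equation 5 = 5.
Decompose g/2: wrap(s(M)) = P,  5 = 5.
Bind P := wrap(s(M)); no other remaining equation mentions P.
Delete trivial equation 5 = 5.
Decompose app/2: g(M, 4) = g(V, 4),  g(app(app(empty, nil), s(empty)), nil) = g(V, nil).
Decompose g/2: M = V,  4 = 4.
Bind M := V; no other remaining equation mentions M. Substituting into the earlier bindings gives B := s(V), P := wrap(s(V)).
Delete trivial equation 4 = 4.
Decompose g/2: app(app(empty, nil), s(empty)) = V,  nil = nil.
Bind V := app(app(empty, nil), s(empty)); no other remaining equation mentions V. Substituting into the earlier bindings gives B := s(app(app(empty, nil), s(empty))), P := wrap(s(app(app(empty, nil), s(empty)))), M := app(app(empty, nil), s(empty)).
Delete trivial equation nil = nil.
No equations remain and no clash or occurs-check failure arose, so a unifier exists.

YES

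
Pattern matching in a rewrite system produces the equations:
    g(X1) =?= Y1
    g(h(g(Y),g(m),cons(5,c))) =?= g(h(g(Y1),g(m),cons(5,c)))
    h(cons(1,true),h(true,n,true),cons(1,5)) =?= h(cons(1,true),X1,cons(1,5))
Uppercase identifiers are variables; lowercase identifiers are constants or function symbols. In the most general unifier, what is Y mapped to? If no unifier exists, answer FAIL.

g(h(true,n,true))

Bind Y1 := g(X1); substituting into the one remaining equation that mentions Y1 gives: g(h(g(Y),g(m),cons(5,c))) =?= g(h(g(g(X1)),g(m),cons(5,c))).
Decompose g/1: h(g(Y),g(m),cons(5,c)) =?= h(g(g(X1)),g(m),cons(5,c)).
Decompose h/3: g(Y) =?= g(g(X1)),  g(m) =?= g(m),  cons(5,c) =?= cons(5,c).
Decompose g/1: Y =?= g(X1).
Bind Y := g(X1); no other remaining equation mentions Y.
Delete trivial equation g(m) =?= g(m).
Delete trivial equation cons(5,c) =?= cons(5,c).
Decompose h/3: cons(1,true) =?= cons(1,true),  h(true,n,true) =?= X1,  cons(1,5) =?= cons(1,5).
Delete trivial equation cons(1,true) =?= cons(1,true).
Bind X1 := h(true,n,true); no other remaining equation mentions X1. Substituting into the earlier bindings gives Y1 := g(h(true,n,true)), Y := g(h(true,n,true)).
Delete trivial equation cons(1,5) =?= cons(1,5).
MGU = { Y1 ↦ g(h(true,n,true)), Y ↦ g(h(true,n,true)), X1 ↦ h(true,n,true) }, so Y ↦ g(h(true,n,true)).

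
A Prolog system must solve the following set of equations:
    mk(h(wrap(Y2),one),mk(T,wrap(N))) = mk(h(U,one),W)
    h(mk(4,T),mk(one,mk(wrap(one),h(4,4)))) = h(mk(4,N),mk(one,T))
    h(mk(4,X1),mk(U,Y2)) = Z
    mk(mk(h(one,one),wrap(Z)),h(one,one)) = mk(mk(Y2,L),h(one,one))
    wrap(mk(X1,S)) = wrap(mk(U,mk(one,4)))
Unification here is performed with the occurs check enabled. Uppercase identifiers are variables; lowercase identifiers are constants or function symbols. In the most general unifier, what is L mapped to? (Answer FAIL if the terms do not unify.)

Decompose mk/2: h(wrap(Y2),one) = h(U,one),  mk(T,wrap(N)) = W.
Decompose h/2: wrap(Y2) = U,  one = one.
Bind U := wrap(Y2); substituting into the 2 remaining equations that mention U gives: h(mk(4,X1),mk(wrap(Y2),Y2)) = Z,  wrap(mk(X1,S)) = wrap(mk(wrap(Y2),mk(one,4))).
Delete trivial equation one = one.
Bind W := mk(T,wrap(N)); no other remaining equation mentions W.
Decompose h/2: mk(4,T) = mk(4,N),  mk(one,mk(wrap(one),h(4,4))) = mk(one,T).
Decompose mk/2: 4 = 4,  T = N.
Delete trivial equation 4 = 4.
Bind T := N; substituting into the one remaining equation that mentions T gives: mk(one,mk(wrap(one),h(4,4))) = mk(one,N). Substituting into the earlier binding gives W := mk(N,wrap(N)).
Decompose mk/2: one = one,  mk(wrap(one),h(4,4)) = N.
Delete trivial equation one = one.
Bind N := mk(wrap(one),h(4,4)); no other remaining equation mentions N. Substituting into the earlier bindings gives W := mk(mk(wrap(one),h(4,4)),wrap(mk(wrap(one),h(4,4)))), T := mk(wrap(one),h(4,4)).
Bind Z := h(mk(4,X1),mk(wrap(Y2),Y2)); substituting into the one remaining equation that mentions Z gives: mk(mk(h(one,one),wrap(h(mk(4,X1),mk(wrap(Y2),Y2)))),h(one,one)) = mk(mk(Y2,L),h(one,one)).
Decompose mk/2: mk(h(one,one),wrap(h(mk(4,X1),mk(wrap(Y2),Y2)))) = mk(Y2,L),  h(one,one) = h(one,one).
Decompose mk/2: h(one,one) = Y2,  wrap(h(mk(4,X1),mk(wrap(Y2),Y2))) = L.
Bind Y2 := h(one,one); substituting into the 2 remaining equations that mention Y2 gives: wrap(h(mk(4,X1),mk(wrap(h(one,one)),h(one,one)))) = L,  wrap(mk(X1,S)) = wrap(mk(wrap(h(one,one)),mk(one,4))). Substituting into the earlier bindings gives U := wrap(h(one,one)), Z := h(mk(4,X1),mk(wrap(h(one,one)),h(one,one))).
Bind L := wrap(h(mk(4,X1),mk(wrap(h(one,one)),h(one,one)))); no other remaining equation mentions L.
Delete trivial equation h(one,one) = h(one,one).
Decompose wrap/1: mk(X1,S) = mk(wrap(h(one,one)),mk(one,4)).
Decompose mk/2: X1 = wrap(h(one,one)),  S = mk(one,4).
Bind X1 := wrap(h(one,one)); no other remaining equation mentions X1. Substituting into the earlier bindings gives Z := h(mk(4,wrap(h(one,one))),mk(wrap(h(one,one)),h(one,one))), L := wrap(h(mk(4,wrap(h(one,one))),mk(wrap(h(one,one)),h(one,one)))).
Bind S := mk(one,4).
MGU = { U -> wrap(h(one,one)), W -> mk(mk(wrap(one),h(4,4)),wrap(mk(wrap(one),h(4,4)))), T -> mk(wrap(one),h(4,4)), N -> mk(wrap(one),h(4,4)), Z -> h(mk(4,wrap(h(one,one))),mk(wrap(h(one,one)),h(one,one))), Y2 -> h(one,one), L -> wrap(h(mk(4,wrap(h(one,one))),mk(wrap(h(one,one)),h(one,one)))), X1 -> wrap(h(one,one)), S -> mk(one,4) }, so L -> wrap(h(mk(4,wrap(h(one,one))),mk(wrap(h(one,one)),h(one,one)))).

wrap(h(mk(4,wrap(h(one,one))),mk(wrap(h(one,one)),h(one,one))))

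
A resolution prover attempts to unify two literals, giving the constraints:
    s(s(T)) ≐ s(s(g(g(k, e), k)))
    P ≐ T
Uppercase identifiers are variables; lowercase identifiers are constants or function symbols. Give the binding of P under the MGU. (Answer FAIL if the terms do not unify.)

g(g(k, e), k)

Decompose s/1: s(T) ≐ s(g(g(k, e), k)).
Decompose s/1: T ≐ g(g(k, e), k).
Bind T := g(g(k, e), k); substituting into the remaining equation gives: P ≐ g(g(k, e), k).
Bind P := g(g(k, e), k).
MGU = { T := g(g(k, e), k), P := g(g(k, e), k) }, so P := g(g(k, e), k).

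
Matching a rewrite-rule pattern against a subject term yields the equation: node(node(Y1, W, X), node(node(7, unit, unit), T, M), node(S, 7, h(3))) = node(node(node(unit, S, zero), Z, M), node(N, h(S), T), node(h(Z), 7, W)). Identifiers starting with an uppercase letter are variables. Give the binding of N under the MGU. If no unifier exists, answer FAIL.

Decompose node/3: node(Y1, W, X) = node(node(unit, S, zero), Z, M),  node(node(7, unit, unit), T, M) = node(N, h(S), T),  node(S, 7, h(3)) = node(h(Z), 7, W).
Decompose node/3: Y1 = node(unit, S, zero),  W = Z,  X = M.
Bind Y1 := node(unit, S, zero); no other remaining equation mentions Y1.
Bind W := Z; substituting into the one remaining equation that mentions W gives: node(S, 7, h(3)) = node(h(Z), 7, Z).
Bind X := M; no other remaining equation mentions X.
Decompose node/3: node(7, unit, unit) = N,  T = h(S),  M = T.
Bind N := node(7, unit, unit); no other remaining equation mentions N.
Bind T := h(S); substituting into the one remaining equation that mentions T gives: M = h(S).
Bind M := h(S); no other remaining equation mentions M. Substituting into the earlier binding gives X := h(S).
Decompose node/3: S = h(Z),  7 = 7,  h(3) = Z.
Bind S := h(Z); no other remaining equation mentions S. Substituting into the earlier bindings gives Y1 := node(unit, h(Z), zero), X := h(h(Z)), T := h(h(Z)), M := h(h(Z)).
Delete trivial equation 7 = 7.
Bind Z := h(3). Substituting into the earlier bindings gives Y1 := node(unit, h(h(3)), zero), W := h(3), X := h(h(h(3))), T := h(h(h(3))), M := h(h(h(3))), S := h(h(3)).
MGU = { Y1 -> node(unit, h(h(3)), zero), W -> h(3), X -> h(h(h(3))), N -> node(7, unit, unit), T -> h(h(h(3))), M -> h(h(h(3))), S -> h(h(3)), Z -> h(3) }, so N -> node(7, unit, unit).

node(7, unit, unit)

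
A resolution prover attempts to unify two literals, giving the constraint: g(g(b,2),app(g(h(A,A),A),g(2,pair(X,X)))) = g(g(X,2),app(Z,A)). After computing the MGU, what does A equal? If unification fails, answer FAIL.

Decompose g/2: g(b,2) = g(X,2),  app(g(h(A,A),A),g(2,pair(X,X))) = app(Z,A).
Decompose g/2: b = X,  2 = 2.
Bind X := b; substituting into the one remaining equation that mentions X gives: app(g(h(A,A),A),g(2,pair(b,b))) = app(Z,A).
Delete trivial equation 2 = 2.
Decompose app/2: g(h(A,A),A) = Z,  g(2,pair(b,b)) = A.
Bind Z := g(h(A,A),A); no other remaining equation mentions Z.
Bind A := g(2,pair(b,b)). Substituting into the earlier binding gives Z := g(h(g(2,pair(b,b)),g(2,pair(b,b))),g(2,pair(b,b))).
MGU = { X := b, Z := g(h(g(2,pair(b,b)),g(2,pair(b,b))),g(2,pair(b,b))), A := g(2,pair(b,b)) }, so A := g(2,pair(b,b)).

g(2,pair(b,b))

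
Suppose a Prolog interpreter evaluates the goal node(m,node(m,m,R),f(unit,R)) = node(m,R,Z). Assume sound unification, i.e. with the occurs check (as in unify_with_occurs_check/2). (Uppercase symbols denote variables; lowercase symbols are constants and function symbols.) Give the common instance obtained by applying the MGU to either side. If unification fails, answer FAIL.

FAIL

Decompose node/3: m = m,  node(m,m,R) = R,  f(unit,R) = Z.
Delete trivial equation m = m.
Occurs check fails: R occurs in node(m,m,R); the equation R = node(m,m,R) has no finite solution.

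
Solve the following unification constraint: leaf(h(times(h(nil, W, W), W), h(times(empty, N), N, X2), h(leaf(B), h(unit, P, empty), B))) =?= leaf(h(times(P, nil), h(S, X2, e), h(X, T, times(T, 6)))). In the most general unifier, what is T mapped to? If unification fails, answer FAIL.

Decompose leaf/1: h(times(h(nil, W, W), W), h(times(empty, N), N, X2), h(leaf(B), h(unit, P, empty), B)) =?= h(times(P, nil), h(S, X2, e), h(X, T, times(T, 6))).
Decompose h/3: times(h(nil, W, W), W) =?= times(P, nil),  h(times(empty, N), N, X2) =?= h(S, X2, e),  h(leaf(B), h(unit, P, empty), B) =?= h(X, T, times(T, 6)).
Decompose times/2: h(nil, W, W) =?= P,  W =?= nil.
Bind P := h(nil, W, W); substituting into the one remaining equation that mentions P gives: h(leaf(B), h(unit, h(nil, W, W), empty), B) =?= h(X, T, times(T, 6)).
Bind W := nil; substituting into the one remaining equation that mentions W gives: h(leaf(B), h(unit, h(nil, nil, nil), empty), B) =?= h(X, T, times(T, 6)). Substituting into the earlier binding gives P := h(nil, nil, nil).
Decompose h/3: times(empty, N) =?= S,  N =?= X2,  X2 =?= e.
Bind S := times(empty, N); no other remaining equation mentions S.
Bind N := X2; no other remaining equation mentions N. Substituting into the earlier binding gives S := times(empty, X2).
Bind X2 := e; no other remaining equation mentions X2. Substituting into the earlier bindings gives S := times(empty, e), N := e.
Decompose h/3: leaf(B) =?= X,  h(unit, h(nil, nil, nil), empty) =?= T,  B =?= times(T, 6).
Bind X := leaf(B); no other remaining equation mentions X.
Bind T := h(unit, h(nil, nil, nil), empty); substituting into the remaining equation gives: B =?= times(h(unit, h(nil, nil, nil), empty), 6).
Bind B := times(h(unit, h(nil, nil, nil), empty), 6). Substituting into the earlier binding gives X := leaf(times(h(unit, h(nil, nil, nil), empty), 6)).
MGU = { P := h(nil, nil, nil), W := nil, S := times(empty, e), N := e, X2 := e, X := leaf(times(h(unit, h(nil, nil, nil), empty), 6)), T := h(unit, h(nil, nil, nil), empty), B := times(h(unit, h(nil, nil, nil), empty), 6) }, so T := h(unit, h(nil, nil, nil), empty).

h(unit, h(nil, nil, nil), empty)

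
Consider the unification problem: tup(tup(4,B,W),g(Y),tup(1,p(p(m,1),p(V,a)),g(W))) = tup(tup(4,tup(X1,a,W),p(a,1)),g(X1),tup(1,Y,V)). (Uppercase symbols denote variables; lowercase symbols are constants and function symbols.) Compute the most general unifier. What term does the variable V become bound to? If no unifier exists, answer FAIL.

g(p(a,1))

Decompose tup/3: tup(4,B,W) = tup(4,tup(X1,a,W),p(a,1)),  g(Y) = g(X1),  tup(1,p(p(m,1),p(V,a)),g(W)) = tup(1,Y,V).
Decompose tup/3: 4 = 4,  B = tup(X1,a,W),  W = p(a,1).
Delete trivial equation 4 = 4.
Bind B := tup(X1,a,W); no other remaining equation mentions B.
Bind W := p(a,1); substituting into the one remaining equation that mentions W gives: tup(1,p(p(m,1),p(V,a)),g(p(a,1))) = tup(1,Y,V). Substituting into the earlier binding gives B := tup(X1,a,p(a,1)).
Decompose g/1: Y = X1.
Bind Y := X1; substituting into the remaining equation gives: tup(1,p(p(m,1),p(V,a)),g(p(a,1))) = tup(1,X1,V).
Decompose tup/3: 1 = 1,  p(p(m,1),p(V,a)) = X1,  g(p(a,1)) = V.
Delete trivial equation 1 = 1.
Bind X1 := p(p(m,1),p(V,a)); no other remaining equation mentions X1. Substituting into the earlier bindings gives B := tup(p(p(m,1),p(V,a)),a,p(a,1)), Y := p(p(m,1),p(V,a)).
Bind V := g(p(a,1)). Substituting into the earlier bindings gives B := tup(p(p(m,1),p(g(p(a,1)),a)),a,p(a,1)), Y := p(p(m,1),p(g(p(a,1)),a)), X1 := p(p(m,1),p(g(p(a,1)),a)).
MGU = { B -> tup(p(p(m,1),p(g(p(a,1)),a)),a,p(a,1)), W -> p(a,1), Y -> p(p(m,1),p(g(p(a,1)),a)), X1 -> p(p(m,1),p(g(p(a,1)),a)), V -> g(p(a,1)) }, so V -> g(p(a,1)).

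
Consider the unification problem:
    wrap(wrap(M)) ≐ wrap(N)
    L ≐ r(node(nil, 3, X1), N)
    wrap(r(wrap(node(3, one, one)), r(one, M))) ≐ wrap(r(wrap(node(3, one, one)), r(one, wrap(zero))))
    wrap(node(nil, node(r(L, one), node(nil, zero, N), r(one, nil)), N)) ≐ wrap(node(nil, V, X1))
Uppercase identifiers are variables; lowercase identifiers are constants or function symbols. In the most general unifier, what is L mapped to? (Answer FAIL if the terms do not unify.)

Decompose wrap/1: wrap(M) ≐ N.
Bind N := wrap(M); substituting into the 2 remaining equations that mention N gives: L ≐ r(node(nil, 3, X1), wrap(M)),  wrap(node(nil, node(r(L, one), node(nil, zero, wrap(M)), r(one, nil)), wrap(M))) ≐ wrap(node(nil, V, X1)).
Bind L := r(node(nil, 3, X1), wrap(M)); substituting into the one remaining equation that mentions L gives: wrap(node(nil, node(r(r(node(nil, 3, X1), wrap(M)), one), node(nil, zero, wrap(M)), r(one, nil)), wrap(M))) ≐ wrap(node(nil, V, X1)).
Decompose wrap/1: r(wrap(node(3, one, one)), r(one, M)) ≐ r(wrap(node(3, one, one)), r(one, wrap(zero))).
Decompose r/2: wrap(node(3, one, one)) ≐ wrap(node(3, one, one)),  r(one, M) ≐ r(one, wrap(zero)).
Delete trivial equation wrap(node(3, one, one)) ≐ wrap(node(3, one, one)).
Decompose r/2: one ≐ one,  M ≐ wrap(zero).
Delete trivial equation one ≐ one.
Bind M := wrap(zero); substituting into the remaining equation gives: wrap(node(nil, node(r(r(node(nil, 3, X1), wrap(wrap(zero))), one), node(nil, zero, wrap(wrap(zero))), r(one, nil)), wrap(wrap(zero)))) ≐ wrap(node(nil, V, X1)). Substituting into the earlier bindings gives N := wrap(wrap(zero)), L := r(node(nil, 3, X1), wrap(wrap(zero))).
Decompose wrap/1: node(nil, node(r(r(node(nil, 3, X1), wrap(wrap(zero))), one), node(nil, zero, wrap(wrap(zero))), r(one, nil)), wrap(wrap(zero))) ≐ node(nil, V, X1).
Decompose node/3: nil ≐ nil,  node(r(r(node(nil, 3, X1), wrap(wrap(zero))), one), node(nil, zero, wrap(wrap(zero))), r(one, nil)) ≐ V,  wrap(wrap(zero)) ≐ X1.
Delete trivial equation nil ≐ nil.
Bind V := node(r(r(node(nil, 3, X1), wrap(wrap(zero))), one), node(nil, zero, wrap(wrap(zero))), r(one, nil)); no other remaining equation mentions V.
Bind X1 := wrap(wrap(zero)). Substituting into the earlier bindings gives L := r(node(nil, 3, wrap(wrap(zero))), wrap(wrap(zero))), V := node(r(r(node(nil, 3, wrap(wrap(zero))), wrap(wrap(zero))), one), node(nil, zero, wrap(wrap(zero))), r(one, nil)).
MGU = { N -> wrap(wrap(zero)), L -> r(node(nil, 3, wrap(wrap(zero))), wrap(wrap(zero))), M -> wrap(zero), V -> node(r(r(node(nil, 3, wrap(wrap(zero))), wrap(wrap(zero))), one), node(nil, zero, wrap(wrap(zero))), r(one, nil)), X1 -> wrap(wrap(zero)) }, so L -> r(node(nil, 3, wrap(wrap(zero))), wrap(wrap(zero))).

r(node(nil, 3, wrap(wrap(zero))), wrap(wrap(zero)))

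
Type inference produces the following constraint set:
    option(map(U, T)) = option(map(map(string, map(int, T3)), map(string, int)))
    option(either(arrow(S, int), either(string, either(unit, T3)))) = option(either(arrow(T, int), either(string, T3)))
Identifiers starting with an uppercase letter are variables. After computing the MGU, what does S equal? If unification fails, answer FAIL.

FAIL

Decompose option/1: map(U, T) = map(map(string, map(int, T3)), map(string, int)).
Decompose map/2: U = map(string, map(int, T3)),  T = map(string, int).
Bind U := map(string, map(int, T3)); no other remaining equation mentions U.
Bind T := map(string, int); substituting into the remaining equation gives: option(either(arrow(S, int), either(string, either(unit, T3)))) = option(either(arrow(map(string, int), int), either(string, T3))).
Decompose option/1: either(arrow(S, int), either(string, either(unit, T3))) = either(arrow(map(string, int), int), either(string, T3)).
Decompose either/2: arrow(S, int) = arrow(map(string, int), int),  either(string, either(unit, T3)) = either(string, T3).
Decompose arrow/2: S = map(string, int),  int = int.
Bind S := map(string, int); no other remaining equation mentions S.
Delete trivial equation int = int.
Decompose either/2: string = string,  either(unit, T3) = T3.
Delete trivial equation string = string.
Occurs check fails: T3 occurs in either(unit, T3); the equation T3 = either(unit, T3) has no finite solution.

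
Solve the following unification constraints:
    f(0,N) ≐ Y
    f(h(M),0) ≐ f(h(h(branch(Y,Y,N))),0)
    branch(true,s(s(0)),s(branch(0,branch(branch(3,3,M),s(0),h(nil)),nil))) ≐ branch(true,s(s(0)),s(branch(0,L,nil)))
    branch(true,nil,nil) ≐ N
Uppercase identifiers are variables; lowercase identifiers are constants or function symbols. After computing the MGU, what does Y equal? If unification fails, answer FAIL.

Bind Y := f(0,N); substituting into the one remaining equation that mentions Y gives: f(h(M),0) ≐ f(h(h(branch(f(0,N),f(0,N),N))),0).
Decompose f/2: h(M) ≐ h(h(branch(f(0,N),f(0,N),N))),  0 ≐ 0.
Decompose h/1: M ≐ h(branch(f(0,N),f(0,N),N)).
Bind M := h(branch(f(0,N),f(0,N),N)); substituting into the one remaining equation that mentions M gives: branch(true,s(s(0)),s(branch(0,branch(branch(3,3,h(branch(f(0,N),f(0,N),N))),s(0),h(nil)),nil))) ≐ branch(true,s(s(0)),s(branch(0,L,nil))).
Delete trivial equation 0 ≐ 0.
Decompose branch/3: true ≐ true,  s(s(0)) ≐ s(s(0)),  s(branch(0,branch(branch(3,3,h(branch(f(0,N),f(0,N),N))),s(0),h(nil)),nil)) ≐ s(branch(0,L,nil)).
Delete trivial equation true ≐ true.
Delete trivial equation s(s(0)) ≐ s(s(0)).
Decompose s/1: branch(0,branch(branch(3,3,h(branch(f(0,N),f(0,N),N))),s(0),h(nil)),nil) ≐ branch(0,L,nil).
Decompose branch/3: 0 ≐ 0,  branch(branch(3,3,h(branch(f(0,N),f(0,N),N))),s(0),h(nil)) ≐ L,  nil ≐ nil.
Delete trivial equation 0 ≐ 0.
Bind L := branch(branch(3,3,h(branch(f(0,N),f(0,N),N))),s(0),h(nil)); no other remaining equation mentions L.
Delete trivial equation nil ≐ nil.
Bind N := branch(true,nil,nil). Substituting into the earlier bindings gives Y := f(0,branch(true,nil,nil)), M := h(branch(f(0,branch(true,nil,nil)),f(0,branch(true,nil,nil)),branch(true,nil,nil))), L := branch(branch(3,3,h(branch(f(0,branch(true,nil,nil)),f(0,branch(true,nil,nil)),branch(true,nil,nil)))),s(0),h(nil)).
MGU = { Y ↦ f(0,branch(true,nil,nil)), M ↦ h(branch(f(0,branch(true,nil,nil)),f(0,branch(true,nil,nil)),branch(true,nil,nil))), L ↦ branch(branch(3,3,h(branch(f(0,branch(true,nil,nil)),f(0,branch(true,nil,nil)),branch(true,nil,nil)))),s(0),h(nil)), N ↦ branch(true,nil,nil) }, so Y ↦ f(0,branch(true,nil,nil)).

f(0,branch(true,nil,nil))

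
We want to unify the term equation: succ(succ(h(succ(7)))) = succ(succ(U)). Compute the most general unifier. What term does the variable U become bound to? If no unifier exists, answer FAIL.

h(succ(7))

Decompose succ/1: succ(h(succ(7))) = succ(U).
Decompose succ/1: h(succ(7)) = U.
Bind U := h(succ(7)).
MGU = { U -> h(succ(7)) }, so U -> h(succ(7)).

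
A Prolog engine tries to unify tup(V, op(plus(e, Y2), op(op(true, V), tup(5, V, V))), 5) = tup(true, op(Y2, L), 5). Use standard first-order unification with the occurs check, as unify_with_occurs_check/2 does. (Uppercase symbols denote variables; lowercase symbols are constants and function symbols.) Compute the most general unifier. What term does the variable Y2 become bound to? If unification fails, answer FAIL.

Decompose tup/3: V = true,  op(plus(e, Y2), op(op(true, V), tup(5, V, V))) = op(Y2, L),  5 = 5.
Bind V := true; substituting into the one remaining equation that mentions V gives: op(plus(e, Y2), op(op(true, true), tup(5, true, true))) = op(Y2, L).
Decompose op/2: plus(e, Y2) = Y2,  op(op(true, true), tup(5, true, true)) = L.
Occurs check fails: Y2 occurs in plus(e, Y2); the equation Y2 = plus(e, Y2) has no finite solution.

FAIL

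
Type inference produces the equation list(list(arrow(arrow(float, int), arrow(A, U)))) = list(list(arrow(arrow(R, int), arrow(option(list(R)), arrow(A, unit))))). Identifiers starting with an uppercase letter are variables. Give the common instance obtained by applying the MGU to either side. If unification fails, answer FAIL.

list(list(arrow(arrow(float, int), arrow(option(list(float)), arrow(option(list(float)), unit)))))

Decompose list/1: list(arrow(arrow(float, int), arrow(A, U))) = list(arrow(arrow(R, int), arrow(option(list(R)), arrow(A, unit)))).
Decompose list/1: arrow(arrow(float, int), arrow(A, U)) = arrow(arrow(R, int), arrow(option(list(R)), arrow(A, unit))).
Decompose arrow/2: arrow(float, int) = arrow(R, int),  arrow(A, U) = arrow(option(list(R)), arrow(A, unit)).
Decompose arrow/2: float = R,  int = int.
Bind R := float; substituting into the one remaining equation that mentions R gives: arrow(A, U) = arrow(option(list(float)), arrow(A, unit)).
Delete trivial equation int = int.
Decompose arrow/2: A = option(list(float)),  U = arrow(A, unit).
Bind A := option(list(float)); substituting into the remaining equation gives: U = arrow(option(list(float)), unit).
Bind U := arrow(option(list(float)), unit).
Applying the MGU to either side gives list(list(arrow(arrow(float, int), arrow(option(list(float)), arrow(option(list(float)), unit))))).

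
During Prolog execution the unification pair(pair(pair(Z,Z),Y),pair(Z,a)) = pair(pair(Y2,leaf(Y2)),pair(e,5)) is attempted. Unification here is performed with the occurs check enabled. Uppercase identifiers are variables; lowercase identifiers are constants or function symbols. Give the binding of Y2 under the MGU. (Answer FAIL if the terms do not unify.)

FAIL

Decompose pair/2: pair(pair(Z,Z),Y) = pair(Y2,leaf(Y2)),  pair(Z,a) = pair(e,5).
Decompose pair/2: pair(Z,Z) = Y2,  Y = leaf(Y2).
Bind Y2 := pair(Z,Z); substituting into the one remaining equation that mentions Y2 gives: Y = leaf(pair(Z,Z)).
Bind Y := leaf(pair(Z,Z)); no other remaining equation mentions Y.
Decompose pair/2: Z = e,  a = 5.
Bind Z := e; no other remaining equation mentions Z. Substituting into the earlier bindings gives Y2 := pair(e,e), Y := leaf(pair(e,e)).
Clash: constants a and 5 differ; no unifier exists.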